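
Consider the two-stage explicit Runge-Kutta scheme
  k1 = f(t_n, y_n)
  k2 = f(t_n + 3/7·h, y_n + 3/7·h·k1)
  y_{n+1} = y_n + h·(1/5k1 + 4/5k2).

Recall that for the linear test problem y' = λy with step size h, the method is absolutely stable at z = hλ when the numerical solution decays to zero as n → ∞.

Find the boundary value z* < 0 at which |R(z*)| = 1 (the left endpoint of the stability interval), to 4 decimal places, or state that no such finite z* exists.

Set f=λy, z=hλ:
  k1=λy_n ⇒ h·k1=z·y_n;  k2=λ(1+3/7z)y_n ⇒ h·k2=z(1+3/7z)y_n
  y_{n+1}/y_n = 1 + 1/5z + 4/5z(1+3/7z) = 1 + z + 12/35z²
  ⇒ R(z) = 1 + z + 12/35z².

Solve |R(x)|<1 on ℝ⁻.
x=-1.24: |R|=0.2872
R=1: x+12/35x²=0 ⇒ x=−35/12=-2.9167; min R=1−1/(4·12/35)=0.2708>−1
Confirm numerically:
  x=-2.451: |R|=0.60868 <1
  x=-2.140: |R|=0.43015 <1
  x=-1.659: |R|=0.28464 <1
  x=-1.418: |R|=0.27139 <1
  x=-3.346: |R|=1.49253 >1
  x=-3.330: |R|=1.47191 >1
  x=-3.232: |R|=1.34943 >1
So |R|<1 on (-2.9167, 0).

left endpoint -2.9167.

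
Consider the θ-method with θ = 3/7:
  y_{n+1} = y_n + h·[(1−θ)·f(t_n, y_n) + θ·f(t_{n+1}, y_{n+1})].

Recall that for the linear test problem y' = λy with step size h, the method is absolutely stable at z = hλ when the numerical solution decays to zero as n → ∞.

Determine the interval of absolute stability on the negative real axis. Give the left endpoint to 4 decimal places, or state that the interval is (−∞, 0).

z∈(-14.0000,0).

On y'=λy, z=hλ:
  y_{n+1} = y_n + z·[4/7·y_n + 3/7·y_{n+1}] ⇒ (1 − 3/7z)y_{n+1} = (1 + 4/7z)y_n
  R(z) = (1 + 4/7z)/(1 − 3/7z).

Find x<0 with |R(x)|<1.
x=-1.09: |R|=0.2571
R=−1: 1+4/7x = −1+3/7x ⇒ -1/7x=2 ⇒ x=2/(-1/7)=-14.0000
Confirm numerically:
  x=-11.499: |R|=0.93973 <1
  x=-11.446: |R|=0.93822 <1
  x=-7.945: |R|=0.80363 <1
  x=-7.193: |R|=0.76182 <1
  x=-14.383: |R|=1.00764 >1
  x=-14.253: |R|=1.00508 >1
  x=-14.166: |R|=1.00335 >1
So |R|<1 on (-14.0000, 0).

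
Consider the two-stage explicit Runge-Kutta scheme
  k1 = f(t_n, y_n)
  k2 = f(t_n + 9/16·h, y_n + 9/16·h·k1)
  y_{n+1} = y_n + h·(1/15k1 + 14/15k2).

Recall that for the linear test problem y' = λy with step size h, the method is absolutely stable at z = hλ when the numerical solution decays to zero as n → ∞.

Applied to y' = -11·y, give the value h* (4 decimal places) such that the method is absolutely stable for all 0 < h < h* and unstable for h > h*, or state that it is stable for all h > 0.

(-1.9048,0); λ=-11 ⇒ h* = (40/21)/11 = 0.1732.

Set f=λy, z=hλ:
  k1=λy_n ⇒ h·k1=z·y_n;  k2=λ(1+9/16z)y_n ⇒ h·k2=z(1+9/16z)y_n
  y_{n+1}/y_n = 1 + 1/15z + 14/15z(1+9/16z) = 1 + z + 21/40z²
  Hence R(z) = 1 + z + 21/40z².

Solve |R(x)|<1 on ℝ⁻.
x=-0.73: |R|=0.5498
R=1: x+21/40x²=0 ⇒ x=−40/21=-1.9048; min R=1−1/(4·21/40)=0.5238>−1
Confirm numerically:
  x=-1.775: |R|=0.87908 <1
  x=-1.447: |R|=0.65225 <1
  x=-1.123: |R|=0.53909 <1
  x=-1.110: |R|=0.53685 <1
  x=-2.119: |R|=1.23833 >1
  x=-2.043: |R|=1.14827 >1
Stable set (-1.9048, 0).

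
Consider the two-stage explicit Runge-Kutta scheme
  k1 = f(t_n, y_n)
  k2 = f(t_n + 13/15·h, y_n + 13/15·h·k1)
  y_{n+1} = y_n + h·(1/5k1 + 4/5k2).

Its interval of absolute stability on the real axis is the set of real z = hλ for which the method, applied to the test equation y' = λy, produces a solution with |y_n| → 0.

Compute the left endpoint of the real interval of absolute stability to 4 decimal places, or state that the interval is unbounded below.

left endpoint -1.4423.

Set f=λy, z=hλ:
  k1=λy_n ⇒ h·k1=z·y_n;  k2=λ(1+13/15z)y_n ⇒ h·k2=z(1+13/15z)y_n
  y_{n+1}/y_n = 1 + 1/5z + 4/5z(1+13/15z) = 1 + z + 52/75z²
  Hence R(z) = 1 + z + 52/75z².

Solve |R(x)|<1 on ℝ⁻.
x=-1.31: |R|=0.8798
R=1: x+52/75x²=0 ⇒ x=−75/52=-1.4423; min R=1−1/(4·52/75)=0.6394>−1
Confirm numerically:
  x=-1.127: |R|=0.75362 <1
  x=-1.046: |R|=0.71259 <1
  x=-0.937: |R|=0.67173 <1
  x=-0.784: |R|=0.64216 <1
  x=-1.819: |R|=1.47507 >1
  x=-1.794: |R|=1.43745 >1
  x=-1.651: |R|=1.23889 >1
So |R|<1 on (-1.4423, 0).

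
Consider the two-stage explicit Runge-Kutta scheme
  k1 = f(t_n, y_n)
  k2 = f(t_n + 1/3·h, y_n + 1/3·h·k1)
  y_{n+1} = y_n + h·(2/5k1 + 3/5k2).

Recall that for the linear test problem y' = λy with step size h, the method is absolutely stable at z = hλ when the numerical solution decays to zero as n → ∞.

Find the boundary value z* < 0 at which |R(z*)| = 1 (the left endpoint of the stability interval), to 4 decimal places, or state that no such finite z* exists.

z* = -5.0000.

With y'=λy (z=hλ):
  k1=λy_n ⇒ h·k1=z·y_n;  k2=λ(1+1/3z)y_n ⇒ h·k2=z(1+1/3z)y_n
  y_{n+1}/y_n = 1 + 2/5z + 3/5z(1+1/3z) = 1 + z + 1/5z²
  Hence R(z) = 1 + z + 1/5z².

Need |R(x)|<1, x<0.
x=-0.6: |R|=0.4720
R=1: x+1/5x²=0 ⇒ x=−5=-5.0000; min R=1−1/(4·1/5)=-0.2500>−1
Confirm numerically:
  x=-4.514: |R|=0.56124 <1
  x=-3.472: |R|=0.06104 <1
  x=-2.073: |R|=0.21353 <1
  x=-2.027: |R|=0.20525 <1
  x=-5.261: |R|=1.27462 >1
  x=-5.241: |R|=1.25262 >1
So |R|<1 on (-5.0000, 0).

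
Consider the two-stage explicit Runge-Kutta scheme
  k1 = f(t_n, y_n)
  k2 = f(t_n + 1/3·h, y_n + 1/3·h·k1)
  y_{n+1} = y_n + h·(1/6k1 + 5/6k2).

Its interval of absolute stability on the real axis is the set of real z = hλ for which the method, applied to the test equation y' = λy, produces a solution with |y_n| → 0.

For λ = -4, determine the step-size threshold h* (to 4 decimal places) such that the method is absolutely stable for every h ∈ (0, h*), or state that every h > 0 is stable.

(-3.6000,0); λ=-4 ⇒ h* = (18/5)/4 = 0.9000.

Set f=λy, z=hλ:
  k1=λy_n ⇒ h·k1=z·y_n;  k2=λ(1+1/3z)y_n ⇒ h·k2=z(1+1/3z)y_n
  y_{n+1}/y_n = 1 + 1/6z + 5/6z(1+1/3z) = 1 + z + 5/18z²
  so R(z) = 1 + z + 5/18z².

Solve |R(x)|<1 on ℝ⁻.
x=-1.78: |R|=0.1001
R=1: x+5/18x²=0 ⇒ x=−18/5=-3.6000; min R=1−1/(4·5/18)=0.1000>−1
Confirm numerically:
  x=-3.556: |R|=0.95654 <1
  x=-3.542: |R|=0.94293 <1
  x=-2.665: |R|=0.30784 <1
  x=-2.272: |R|=0.16188 <1
  x=-4.128: |R|=1.60544 >1
  x=-4.015: |R|=1.46284 >1
  x=-3.803: |R|=1.21445 >1
Stable set (-3.6000, 0).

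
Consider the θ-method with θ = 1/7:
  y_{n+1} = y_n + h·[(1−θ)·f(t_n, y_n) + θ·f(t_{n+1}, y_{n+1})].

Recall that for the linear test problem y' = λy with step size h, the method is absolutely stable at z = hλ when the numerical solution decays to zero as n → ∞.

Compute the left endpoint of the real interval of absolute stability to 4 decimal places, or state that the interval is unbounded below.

left endpoint -2.8000.

Set f=λy, z=hλ:
  y_{n+1} = y_n + z·[6/7·y_n + 1/7·y_{n+1}] ⇒ (1 − 1/7z)y_{n+1} = (1 + 6/7z)y_n
  Hence R(z) = (1 + 6/7z)/(1 − 1/7z).

Solve |R(x)|<1 on ℝ⁻.
x=-0.66: |R|=0.3969
R=−1: 1+6/7x = −1+1/7x ⇒ -5/7x=2 ⇒ x=2/(-5/7)=-2.8000
Confirm numerically:
  x=-2.456: |R|=0.81810 <1
  x=-1.448: |R|=0.19981 <1
  x=-1.278: |R|=0.08070 <1
  x=-3.341: |R|=1.26158 >1
  x=-3.193: |R|=1.19278 >1
Interval (-2.8000, 0).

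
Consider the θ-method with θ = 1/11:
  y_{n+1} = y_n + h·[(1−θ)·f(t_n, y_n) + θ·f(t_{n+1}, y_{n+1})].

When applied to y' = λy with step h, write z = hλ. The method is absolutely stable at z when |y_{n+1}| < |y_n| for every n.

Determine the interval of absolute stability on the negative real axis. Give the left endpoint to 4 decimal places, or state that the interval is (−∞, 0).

(-2.4444, 0).

With y'=λy (z=hλ):
  y_{n+1} = y_n + z·[10/11·y_n + 1/11·y_{n+1}] ⇒ (1 − 1/11z)y_{n+1} = (1 + 10/11z)y_n
  R(z) = (1 + 10/11z)/(1 − 1/11z).

Find x<0 with |R(x)|<1.
x=-1.16: |R|=0.0493
R=−1: 1+10/11x = −1+1/11x ⇒ -9/11x=2 ⇒ x=2/(-9/11)=-2.4444
Confirm numerically:
  x=-2.412: |R|=0.97823 <1
  x=-2.373: |R|=0.95192 <1
  x=-1.720: |R|=0.48742 <1
  x=-1.303: |R|=0.16500 <1
  x=-3.002: |R|=1.35838 >1
  x=-2.984: |R|=1.34725 >1
  x=-2.792: |R|=1.22680 >1
Stable set (-2.4444, 0).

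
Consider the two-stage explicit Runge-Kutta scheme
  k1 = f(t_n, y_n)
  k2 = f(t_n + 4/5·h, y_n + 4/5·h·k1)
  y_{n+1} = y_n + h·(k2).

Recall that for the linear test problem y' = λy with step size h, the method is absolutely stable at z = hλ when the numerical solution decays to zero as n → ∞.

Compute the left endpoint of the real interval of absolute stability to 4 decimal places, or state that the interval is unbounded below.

Set f=λy, z=hλ:
  k1=λy_n ⇒ h·k1=z·y_n;  k2=λ(1+4/5z)y_n ⇒ h·k2=z(1+4/5z)y_n
  y_{n+1}/y_n = 1 + z(1+4/5z) = 1 + z + 4/5z²
  R(z) = 1 + z + 4/5z².

Solve |R(x)|<1 on ℝ⁻.
x=-1.02: |R|=0.8123
R=1: x+4/5x²=0 ⇒ x=−5/4=-1.2500; min R=1−1/(4·4/5)=0.6875>−1
Confirm numerically:
  x=-1.182: |R|=0.93570 <1
  x=-0.808: |R|=0.71429 <1
  x=-0.795: |R|=0.71062 <1
  x=-0.509: |R|=0.69826 <1
  x=-1.748: |R|=1.69640 >1
  x=-1.439: |R|=1.21758 >1
Interval (-1.2500, 0).

left endpoint -1.2500.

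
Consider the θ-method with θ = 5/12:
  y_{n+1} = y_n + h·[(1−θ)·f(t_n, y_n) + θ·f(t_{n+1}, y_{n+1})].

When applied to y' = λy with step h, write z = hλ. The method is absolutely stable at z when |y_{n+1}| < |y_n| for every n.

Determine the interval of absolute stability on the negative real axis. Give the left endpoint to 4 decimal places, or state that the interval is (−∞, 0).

With y'=λy (z=hλ):
  y_{n+1} = y_n + z·[7/12·y_n + 5/12·y_{n+1}] ⇒ (1 − 5/12z)y_{n+1} = (1 + 7/12z)y_n
  Hence R(z) = (1 + 7/12z)/(1 − 5/12z).

Find x<0 with |R(x)|<1.
x=-1.04: |R|=0.2744
R=−1: 1+7/12x = −1+5/12x ⇒ -1/6x=2 ⇒ x=2/(-1/6)=-12.0000
Confirm numerically:
  x=-11.521: |R|=0.98624 <1
  x=-8.223: |R|=0.85778 <1
  x=-7.362: |R|=0.80996 <1
  x=-12.461: |R|=1.01241 >1
  x=-12.039: |R|=1.00108 >1
Interval (-12.0000, 0).

(-12.0000, 0).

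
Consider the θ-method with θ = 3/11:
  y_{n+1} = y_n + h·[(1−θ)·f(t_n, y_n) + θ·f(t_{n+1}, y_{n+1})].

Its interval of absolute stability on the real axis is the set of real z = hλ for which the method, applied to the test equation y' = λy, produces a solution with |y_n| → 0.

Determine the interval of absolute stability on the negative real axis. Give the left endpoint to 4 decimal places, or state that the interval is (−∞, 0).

Set f=λy, z=hλ:
  y_{n+1} = y_n + z·[8/11·y_n + 3/11·y_{n+1}] ⇒ (1 − 3/11z)y_{n+1} = (1 + 8/11z)y_n
  ⇒ R(z) = (1 + 8/11z)/(1 − 3/11z).

Boundary: |R(x)|=1, x<0.
x=-1.57: |R|=0.0993
R=−1: 1+8/11x = −1+3/11x ⇒ -5/11x=2 ⇒ x=2/(-5/11)=-4.4000
Confirm numerically:
  x=-3.704: |R|=0.84262 <1
  x=-2.919: |R|=0.62520 <1
  x=-2.778: |R|=0.58053 <1
  x=-4.959: |R|=1.10801 >1
  x=-4.619: |R|=1.04405 >1
  x=-4.496: |R|=1.01960 >1
Stable set (-4.4000, 0).

z∈(-4.4000,0).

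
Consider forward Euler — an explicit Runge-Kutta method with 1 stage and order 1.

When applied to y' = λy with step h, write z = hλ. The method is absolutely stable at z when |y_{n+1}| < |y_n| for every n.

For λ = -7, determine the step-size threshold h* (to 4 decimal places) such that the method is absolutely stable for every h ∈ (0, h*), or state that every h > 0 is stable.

(-2.0000,0); λ=-7 ⇒ h* = 0.2857.

Test eqn y'=λy, z=hλ:
  order 1, 1-stage ⇒ R(z)=1+z
  (e.g. R(-0.6)=0.40000, |R|=0.40000)

Need |R(x)|<1, x<0.
x=-0.6: |R|=0.4000
|R(-2.02)|=1.0200 |R(-1.86)|=0.8600 |R(-1.58)|=0.5800
Bisect:
  x_lo=-2.7534 |R|=1.7534  x_hi=-0.1690 |R|=0.8310
  mid=-1.46120 |R|=0.46120 →hi
  mid=-2.10727 |R|=1.10727 →lo
  mid=-1.78423 |R|=0.78423 →hi
  mid=-1.94575 |R|=0.94575 →hi
  mid=-2.02651 |R|=1.02651 →lo
  mid=-1.98613 |R|=0.98613 →hi
  mid=-2.00632 |R|=1.00632 →lo
  mid=-1.99623 |R|=0.99623 →hi
  mid=-2.00128 |R|=1.00128 →lo
  mid=-1.99875 |R|=0.99875 →hi
  ...
  [-2.00001,-1.99986] ⇒ x*=-2.0000
Interval (-2.0000, 0).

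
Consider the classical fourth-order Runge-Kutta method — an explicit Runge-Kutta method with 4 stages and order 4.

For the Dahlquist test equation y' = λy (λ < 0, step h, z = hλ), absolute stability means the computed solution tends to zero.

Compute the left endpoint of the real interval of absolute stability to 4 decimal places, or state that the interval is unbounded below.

Set f=λy, z=hλ:
  order 4, 4-stage ⇒ R(z)=1+z+z^2/2+z^3/6+z^4/24
  (e.g. R(-0.79)=0.45611, |R|=0.45611)

Boundary: |R(x)|=1, x<0.
x=-0.79: |R|=0.4561
|R(-3.04)|=1.4570 |R(-1.66)|=0.2718 |R(-0.69)|=0.5027
Bisect:
  x_lo=-3.4869 |R|=2.6859  x_hi=-0.0676 |R|=0.9347
  mid=-1.77722 |R|=0.28215 →hi
  mid=-2.63205 |R|=0.79249 →hi
  mid=-3.05946 |R|=1.49841 →lo
  mid=-2.84575 |R|=1.09504 →lo
  mid=-2.73890 |R|=0.93228 →hi
  mid=-2.79233 |R|=1.01065 →lo
  mid=-2.76561 |R|=0.97073 →hi
  mid=-2.77897 |R|=0.99051 →hi
  mid=-2.78565 |R|=1.00053 →lo
  mid=-2.78231 |R|=0.99551 →hi
  ...
  [-2.78544,-2.78523] ⇒ x*=-2.7853
Stable set (-2.7853, 0).

z* = -2.7853.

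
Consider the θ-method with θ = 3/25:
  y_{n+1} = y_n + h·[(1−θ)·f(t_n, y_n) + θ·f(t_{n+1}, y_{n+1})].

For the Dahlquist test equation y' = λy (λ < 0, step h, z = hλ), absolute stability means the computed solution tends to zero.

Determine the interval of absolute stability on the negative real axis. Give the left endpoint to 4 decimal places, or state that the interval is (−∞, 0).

On y'=λy, z=hλ:
  y_{n+1} = y_n + z·[22/25·y_n + 3/25·y_{n+1}] ⇒ (1 − 3/25z)y_{n+1} = (1 + 22/25z)y_n
  ⇒ R(z) = (1 + 22/25z)/(1 − 3/25z).

Need |R(x)|<1, x<0.
x=-0.6: |R|=0.4403
R=−1: 1+22/25x = −1+3/25x ⇒ -19/25x=2 ⇒ x=2/(-19/25)=-2.6316
Confirm numerically:
  x=-1.754: |R|=0.44901 <1
  x=-1.497: |R|=0.26903 <1
  x=-1.306: |R|=0.12905 <1
  x=-3.113: |R|=1.26637 >1
  x=-2.746: |R|=1.06541 >1
Interval (-2.6316, 0).

(-2.6316, 0).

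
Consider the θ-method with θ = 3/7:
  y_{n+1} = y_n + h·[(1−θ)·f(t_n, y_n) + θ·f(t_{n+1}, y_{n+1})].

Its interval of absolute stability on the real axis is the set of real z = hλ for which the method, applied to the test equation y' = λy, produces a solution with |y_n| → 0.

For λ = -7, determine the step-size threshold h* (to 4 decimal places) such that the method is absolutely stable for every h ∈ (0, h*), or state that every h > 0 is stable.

(-14.0000,0); λ=-7 ⇒ h* = (14)/7 = 2.0000.

With y'=λy (z=hλ):
  y_{n+1} = y_n + z·[4/7·y_n + 3/7·y_{n+1}] ⇒ (1 − 3/7z)y_{n+1} = (1 + 4/7z)y_n
  Hence R(z) = (1 + 4/7z)/(1 − 3/7z).

Solve |R(x)|<1 on ℝ⁻.
x=-1.66: |R|=0.0301
R=−1: 1+4/7x = −1+3/7x ⇒ -1/7x=2 ⇒ x=2/(-1/7)=-14.0000
Confirm numerically:
  x=-12.363: |R|=0.96287 <1
  x=-8.462: |R|=0.82900 <1
  x=-7.650: |R|=0.78798 <1
  x=-14.543: |R|=1.01073 >1
  x=-14.245: |R|=1.00493 >1
  x=-14.119: |R|=1.00241 >1
So |R|<1 on (-14.0000, 0).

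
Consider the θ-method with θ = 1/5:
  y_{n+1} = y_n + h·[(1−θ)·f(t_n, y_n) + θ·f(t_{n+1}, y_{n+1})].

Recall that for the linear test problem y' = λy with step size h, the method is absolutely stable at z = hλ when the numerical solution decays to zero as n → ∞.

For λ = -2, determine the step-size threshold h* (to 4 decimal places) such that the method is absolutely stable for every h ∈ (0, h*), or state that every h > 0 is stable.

With y'=λy (z=hλ):
  y_{n+1} = y_n + z·[4/5·y_n + 1/5·y_{n+1}] ⇒ (1 − 1/5z)y_{n+1} = (1 + 4/5z)y_n
  R(z) = (1 + 4/5z)/(1 − 1/5z).

Need |R(x)|<1, x<0.
x=-0.88: |R|=0.2517
R=−1: 1+4/5x = −1+1/5x ⇒ -3/5x=2 ⇒ x=2/(-3/5)=-3.3333
Confirm numerically:
  x=-3.152: |R|=0.93327 <1
  x=-2.441: |R|=0.64024 <1
  x=-1.823: |R|=0.33592 <1
  x=-1.702: |R|=0.26977 <1
  x=-3.826: |R|=1.16746 >1
  x=-3.426: |R|=1.03299 >1
Interval (-3.3333, 0).

(-3.3333,0); λ=-2 ⇒ h* = (10/3)/2 = 1.6667.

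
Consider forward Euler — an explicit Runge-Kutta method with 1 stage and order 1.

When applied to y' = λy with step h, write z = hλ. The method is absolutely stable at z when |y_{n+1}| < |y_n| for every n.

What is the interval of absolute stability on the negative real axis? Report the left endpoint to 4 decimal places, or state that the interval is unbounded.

Set f=λy, z=hλ:
  order 1, 1-stage ⇒ R(z)=1+z
  (e.g. R(-1.06)=-0.06000, |R|=0.06000)

Boundary: |R(x)|=1, x<0.
x=-1.06: |R|=0.0600
|R(-1.66)|=0.6600 |R(-0.54)|=0.4600 |R(-0.5)|=0.5000
Bisect:
  x_lo=-2.6841 |R|=1.6841  x_hi=-0.1802 |R|=0.8198
  mid=-1.43214 |R|=0.43214 →hi
  mid=-2.05811 |R|=1.05811 →lo
  mid=-1.74512 |R|=0.74512 →hi
  mid=-1.90162 |R|=0.90162 →hi
  mid=-1.97986 |R|=0.97986 →hi
  mid=-2.01899 |R|=1.01899 →lo
  mid=-1.99942 |R|=0.99942 →hi
  mid=-2.00920 |R|=1.00920 →lo
  mid=-2.00431 |R|=1.00431 →lo
  ...
  [-2.00003,-1.99988] ⇒ x*=-2.0000
So |R|<1 on (-2.0000, 0).

z∈(-2.0000,0).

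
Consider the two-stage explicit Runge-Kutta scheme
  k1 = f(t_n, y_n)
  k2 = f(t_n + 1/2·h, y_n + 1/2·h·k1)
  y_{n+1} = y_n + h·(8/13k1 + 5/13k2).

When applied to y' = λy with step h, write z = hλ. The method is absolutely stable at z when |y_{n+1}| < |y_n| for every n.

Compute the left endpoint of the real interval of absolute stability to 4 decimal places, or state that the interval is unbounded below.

Set f=λy, z=hλ:
  k1=λy_n ⇒ h·k1=z·y_n;  k2=λ(1+1/2z)y_n ⇒ h·k2=z(1+1/2z)y_n
  y_{n+1}/y_n = 1 + 8/13z + 5/13z(1+1/2z) = 1 + z + 5/26z²
  Hence R(z) = 1 + z + 5/26z².

Find x<0 with |R(x)|<1.
x=-0.32: |R|=0.6997
R=1: x+5/26x²=0 ⇒ x=−26/5=-5.2000; min R=1−1/(4·5/26)=-0.3000>−1
Confirm numerically:
  x=-4.772: |R|=0.60723 <1
  x=-4.719: |R|=0.56349 <1
  x=-4.648: |R|=0.50660 <1
  x=-2.510: |R|=0.29844 <1
  x=-5.556: |R|=1.38037 >1
  x=-5.359: |R|=1.16386 >1
  x=-5.291: |R|=1.09259 >1
Interval (-5.2000, 0).

left endpoint -5.2000.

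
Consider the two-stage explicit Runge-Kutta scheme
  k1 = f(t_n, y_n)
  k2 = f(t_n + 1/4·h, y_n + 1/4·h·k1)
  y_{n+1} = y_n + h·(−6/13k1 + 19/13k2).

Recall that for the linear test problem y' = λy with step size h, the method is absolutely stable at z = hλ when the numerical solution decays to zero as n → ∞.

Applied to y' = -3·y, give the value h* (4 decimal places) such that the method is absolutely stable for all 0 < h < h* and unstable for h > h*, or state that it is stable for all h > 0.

(-2.7368,0); λ=-3 ⇒ h* = (52/19)/3 = 0.9123.

Set f=λy, z=hλ:
  k1=λy_n ⇒ h·k1=z·y_n;  k2=λ(1+1/4z)y_n ⇒ h·k2=z(1+1/4z)y_n
  y_{n+1}/y_n = 1 − 6/13z + 19/13z(1+1/4z) = 1 + z + 19/52z²
  R(z) = 1 + z + 19/52z².

Need |R(x)|<1, x<0.
x=-0.34: |R|=0.7022
R=1: x+19/52x²=0 ⇒ x=−52/19=-2.7368; min R=1−1/(4·19/52)=0.3158>−1
Confirm numerically:
  x=-2.425: |R|=0.72369 <1
  x=-2.382: |R|=0.69116 <1
  x=-2.078: |R|=0.49976 <1
  x=-1.422: |R|=0.31684 <1
  x=-3.057: |R|=1.35761 >1
  x=-3.014: |R|=1.30523 >1
  x=-2.983: |R|=1.26830 >1
Stable set (-2.7368, 0).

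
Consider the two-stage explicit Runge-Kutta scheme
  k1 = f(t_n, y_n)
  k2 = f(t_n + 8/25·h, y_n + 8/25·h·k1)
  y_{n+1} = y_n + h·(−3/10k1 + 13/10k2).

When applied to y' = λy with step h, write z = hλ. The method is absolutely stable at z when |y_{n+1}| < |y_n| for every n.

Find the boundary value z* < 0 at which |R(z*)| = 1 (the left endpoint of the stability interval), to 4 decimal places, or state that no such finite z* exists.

z* = -2.4038.

With y'=λy (z=hλ):
  k1=λy_n ⇒ h·k1=z·y_n;  k2=λ(1+8/25z)y_n ⇒ h·k2=z(1+8/25z)y_n
  y_{n+1}/y_n = 1 − 3/10z + 13/10z(1+8/25z) = 1 + z + 52/125z²
  ⇒ R(z) = 1 + z + 52/125z².

Find x<0 with |R(x)|<1.
x=-1.31: |R|=0.4039
R=1: x+52/125x²=0 ⇒ x=−125/52=-2.4038; min R=1−1/(4·52/125)=0.3990>−1
Confirm numerically:
  x=-1.994: |R|=0.66003 <1
  x=-1.777: |R|=0.53662 <1
  x=-1.015: |R|=0.41357 <1
  x=-2.981: |R|=1.71573 >1
  x=-2.808: |R|=1.47210 >1
  x=-2.635: |R|=1.25338 >1
Interval (-2.4038, 0).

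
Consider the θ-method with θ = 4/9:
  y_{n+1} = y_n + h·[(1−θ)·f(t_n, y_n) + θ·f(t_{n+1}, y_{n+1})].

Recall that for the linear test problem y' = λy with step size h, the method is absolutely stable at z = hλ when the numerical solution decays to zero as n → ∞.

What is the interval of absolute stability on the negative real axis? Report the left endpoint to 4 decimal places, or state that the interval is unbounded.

z∈(-18.0000,0).

On y'=λy, z=hλ:
  y_{n+1} = y_n + z·[5/9·y_n + 4/9·y_{n+1}] ⇒ (1 − 4/9z)y_{n+1} = (1 + 5/9z)y_n
  R(z) = (1 + 5/9z)/(1 − 4/9z).

Find x<0 with |R(x)|<1.
x=-1.73: |R|=0.0220
R=−1: 1+5/9x = −1+4/9x ⇒ -1/9x=2 ⇒ x=2/(-1/9)=-18.0000
Confirm numerically:
  x=-15.029: |R|=0.95701 <1
  x=-9.286: |R|=0.81116 <1
  x=-8.864: |R|=0.79449 <1
  x=-7.442: |R|=0.72766 <1
  x=-18.239: |R|=1.00292 >1
  x=-18.221: |R|=1.00270 >1
  x=-18.046: |R|=1.00057 >1
Interval (-18.0000, 0).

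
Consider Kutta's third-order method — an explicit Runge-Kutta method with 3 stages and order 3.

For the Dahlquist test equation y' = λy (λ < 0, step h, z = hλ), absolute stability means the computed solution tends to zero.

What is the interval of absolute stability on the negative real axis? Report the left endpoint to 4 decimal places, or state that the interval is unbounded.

On y'=λy, z=hλ:
  order 3, 3-stage ⇒ R(z)=1+z+z^2/2+z^3/6
  (e.g. R(-1.71)=-0.08132, |R|=0.08132)

Need |R(x)|<1, x<0.
x=-1.71: |R|=0.0813
|R(-2.06)|=0.3952 |R(-1.3)|=0.1788 |R(-1.06)|=0.3033
Bisect:
  x_lo=-2.9800 |R|=1.9505  x_hi=-0.3220 |R|=0.7243
  mid=-1.65100 |R|=0.03815 →hi
  mid=-2.31552 |R|=0.70386 →hi
  mid=-2.64778 |R|=1.23622 →lo
  mid=-2.48165 |R|=0.94960 →hi
  mid=-2.56471 |R|=1.08751 →lo
  mid=-2.52318 |R|=1.01724 →lo
  mid=-2.50241 |R|=0.98310 →hi
  mid=-2.51280 |R|=1.00009 →lo
  mid=-2.50761 |R|=0.99157 →hi
  ...
  [-2.51280,-2.51264] ⇒ x*=-2.5127
So |R|<1 on (-2.5127, 0).

(-2.5127, 0).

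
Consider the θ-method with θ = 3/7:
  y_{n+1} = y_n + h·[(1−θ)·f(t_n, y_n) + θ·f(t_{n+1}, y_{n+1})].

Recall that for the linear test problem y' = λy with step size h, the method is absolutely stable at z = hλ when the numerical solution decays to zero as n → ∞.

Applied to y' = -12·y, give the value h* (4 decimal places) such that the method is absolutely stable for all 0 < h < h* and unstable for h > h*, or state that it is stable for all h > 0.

(-14.0000,0); λ=-12 ⇒ h* = (14)/12 = 1.1667.

Test eqn y'=λy, z=hλ:
  y_{n+1} = y_n + z·[4/7·y_n + 3/7·y_{n+1}] ⇒ (1 − 3/7z)y_{n+1} = (1 + 4/7z)y_n
  so R(z) = (1 + 4/7z)/(1 − 3/7z).

Find x<0 with |R(x)|<1.
x=-0.32: |R|=0.7186
R=−1: 1+4/7x = −1+3/7x ⇒ -1/7x=2 ⇒ x=2/(-1/7)=-14.0000
Confirm numerically:
  x=-9.287: |R|=0.86481 <1
  x=-8.234: |R|=0.81812 <1
  x=-6.025: |R|=0.68195 <1
  x=-5.928: |R|=0.67431 <1
  x=-14.565: |R|=1.01115 >1
  x=-14.506: |R|=1.01002 >1
  x=-14.179: |R|=1.00361 >1
Stable set (-14.0000, 0).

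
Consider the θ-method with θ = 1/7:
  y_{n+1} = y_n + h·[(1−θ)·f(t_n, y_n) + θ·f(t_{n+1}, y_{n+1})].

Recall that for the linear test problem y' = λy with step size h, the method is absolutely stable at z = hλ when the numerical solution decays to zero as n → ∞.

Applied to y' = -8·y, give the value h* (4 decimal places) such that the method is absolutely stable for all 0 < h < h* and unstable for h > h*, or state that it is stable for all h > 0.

(-2.8000,0); λ=-8 ⇒ h* = (14/5)/8 = 0.3500.

On y'=λy, z=hλ:
  y_{n+1} = y_n + z·[6/7·y_n + 1/7·y_{n+1}] ⇒ (1 − 1/7z)y_{n+1} = (1 + 6/7z)y_n
  so R(z) = (1 + 6/7z)/(1 − 1/7z).

Solve |R(x)|<1 on ℝ⁻.
x=-0.65: |R|=0.4052
R=−1: 1+6/7x = −1+1/7x ⇒ -5/7x=2 ⇒ x=2/(-5/7)=-2.8000
Confirm numerically:
  x=-2.549: |R|=0.86857 <1
  x=-2.325: |R|=0.74531 <1
  x=-1.419: |R|=0.17983 <1
  x=-3.148: |R|=1.17146 >1
  x=-3.007: |R|=1.10343 >1
So |R|<1 on (-2.8000, 0).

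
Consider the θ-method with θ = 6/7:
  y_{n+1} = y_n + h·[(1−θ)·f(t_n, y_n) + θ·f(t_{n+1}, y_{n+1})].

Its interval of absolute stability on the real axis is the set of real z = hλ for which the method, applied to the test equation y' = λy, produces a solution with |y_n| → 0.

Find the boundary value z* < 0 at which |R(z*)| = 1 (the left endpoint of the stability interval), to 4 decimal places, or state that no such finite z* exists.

Test eqn y'=λy, z=hλ:
  y_{n+1} = y_n + z·[1/7·y_n + 6/7·y_{n+1}] ⇒ (1 − 6/7z)y_{n+1} = (1 + 1/7z)y_n
  so R(z) = (1 + 1/7z)/(1 − 6/7z).

Solve |R(x)|<1 on ℝ⁻.
x=-1.63: |R|=0.3200
x=-2: |R|=0.2632
x=-10: |R|=0.0448
x=-100: |R|=0.1532
θ=6/7≥1/2 ⇒ |1+1/7x|<|1−6/7x| ∀x<0 ⇒ unbounded interval.

unbounded; (−∞, 0).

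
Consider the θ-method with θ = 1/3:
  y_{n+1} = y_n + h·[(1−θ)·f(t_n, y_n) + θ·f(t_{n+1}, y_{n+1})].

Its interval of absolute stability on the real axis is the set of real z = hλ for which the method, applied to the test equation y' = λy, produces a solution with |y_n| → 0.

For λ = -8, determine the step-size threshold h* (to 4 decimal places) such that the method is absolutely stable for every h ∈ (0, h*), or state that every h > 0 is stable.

Test eqn y'=λy, z=hλ:
  y_{n+1} = y_n + z·[2/3·y_n + 1/3·y_{n+1}] ⇒ (1 − 1/3z)y_{n+1} = (1 + 2/3z)y_n
  R(z) = (1 + 2/3z)/(1 − 1/3z).

Boundary: |R(x)|=1, x<0.
x=-0.77: |R|=0.3873
R=−1: 1+2/3x = −1+1/3x ⇒ -1/3x=2 ⇒ x=2/(-1/3)=-6.0000
Confirm numerically:
  x=-5.557: |R|=0.94823 <1
  x=-4.873: |R|=0.85685 <1
  x=-3.823: |R|=0.68093 <1
  x=-6.582: |R|=1.06074 >1
  x=-6.411: |R|=1.04367 >1
Interval (-6.0000, 0).

(-6.0000,0); λ=-8 ⇒ h* = (6)/8 = 0.7500.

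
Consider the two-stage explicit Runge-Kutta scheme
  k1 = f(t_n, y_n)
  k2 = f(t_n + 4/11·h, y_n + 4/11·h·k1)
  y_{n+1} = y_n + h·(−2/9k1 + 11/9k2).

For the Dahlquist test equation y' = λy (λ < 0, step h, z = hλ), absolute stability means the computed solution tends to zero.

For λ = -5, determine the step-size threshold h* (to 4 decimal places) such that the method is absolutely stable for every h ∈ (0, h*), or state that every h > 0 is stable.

(-2.2500,0); λ=-5 ⇒ h* = (9/4)/5 = 0.4500.

Set f=λy, z=hλ:
  k1=λy_n ⇒ h·k1=z·y_n;  k2=λ(1+4/11z)y_n ⇒ h·k2=z(1+4/11z)y_n
  y_{n+1}/y_n = 1 − 2/9z + 11/9z(1+4/11z) = 1 + z + 4/9z²
  so R(z) = 1 + z + 4/9z².

Boundary: |R(x)|=1, x<0.
x=-0.98: |R|=0.4468
R=1: x+4/9x²=0 ⇒ x=−9/4=-2.2500; min R=1−1/(4·4/9)=0.4375>−1
Confirm numerically:
  x=-2.187: |R|=0.93876 <1
  x=-1.774: |R|=0.62470 <1
  x=-1.354: |R|=0.46081 <1
  x=-2.729: |R|=1.58097 >1
  x=-2.430: |R|=1.19440 >1
  x=-2.400: |R|=1.16000 >1
Interval (-2.2500, 0).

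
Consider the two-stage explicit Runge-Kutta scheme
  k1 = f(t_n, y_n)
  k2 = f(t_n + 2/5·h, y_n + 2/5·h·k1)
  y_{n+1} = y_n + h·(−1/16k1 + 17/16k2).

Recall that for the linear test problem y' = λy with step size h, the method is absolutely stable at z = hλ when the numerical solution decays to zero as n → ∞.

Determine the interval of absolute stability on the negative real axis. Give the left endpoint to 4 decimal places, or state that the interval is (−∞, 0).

Set f=λy, z=hλ:
  k1=λy_n ⇒ h·k1=z·y_n;  k2=λ(1+2/5z)y_n ⇒ h·k2=z(1+2/5z)y_n
  y_{n+1}/y_n = 1 − 1/16z + 17/16z(1+2/5z) = 1 + z + 17/40z²
  R(z) = 1 + z + 17/40z².

Boundary: |R(x)|=1, x<0.
x=-1.07: |R|=0.4166
R=1: x+17/40x²=0 ⇒ x=−40/17=-2.3529; min R=1−1/(4·17/40)=0.4118>−1
Confirm numerically:
  x=-1.481: |R|=0.45118 <1
  x=-1.236: |R|=0.41327 <1
  x=-1.180: |R|=0.41177 <1
  x=-1.009: |R|=0.42368 <1
  x=-2.907: |R|=1.68453 >1
  x=-2.811: |R|=1.54723 >1
  x=-2.474: |R|=1.12729 >1
Interval (-2.3529, 0).

z∈(-2.3529,0).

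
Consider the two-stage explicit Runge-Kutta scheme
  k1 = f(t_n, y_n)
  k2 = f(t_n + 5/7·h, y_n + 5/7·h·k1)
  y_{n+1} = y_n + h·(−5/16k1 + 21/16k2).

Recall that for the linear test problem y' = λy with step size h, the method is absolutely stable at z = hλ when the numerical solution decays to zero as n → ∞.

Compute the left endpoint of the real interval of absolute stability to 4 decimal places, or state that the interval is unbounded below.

left endpoint -1.0667.

Set f=λy, z=hλ:
  k1=λy_n ⇒ h·k1=z·y_n;  k2=λ(1+5/7z)y_n ⇒ h·k2=z(1+5/7z)y_n
  y_{n+1}/y_n = 1 − 5/16z + 21/16z(1+5/7z) = 1 + z + 15/16z²
  Hence R(z) = 1 + z + 15/16z².

Find x<0 with |R(x)|<1.
x=-1.49: |R|=1.5913
R=1: x+15/16x²=0 ⇒ x=−16/15=-1.0667; min R=1−1/(4·15/16)=0.7333>−1
Confirm numerically:
  x=-1.035: |R|=0.96927 <1
  x=-1.019: |R|=0.95446 <1
  x=-0.927: |R|=0.87862 <1
  x=-0.492: |R|=0.73493 <1
  x=-1.390: |R|=1.42134 >1
  x=-1.299: |R|=1.28294 >1
  x=-1.203: |R|=1.15376 >1
Stable set (-1.0667, 0).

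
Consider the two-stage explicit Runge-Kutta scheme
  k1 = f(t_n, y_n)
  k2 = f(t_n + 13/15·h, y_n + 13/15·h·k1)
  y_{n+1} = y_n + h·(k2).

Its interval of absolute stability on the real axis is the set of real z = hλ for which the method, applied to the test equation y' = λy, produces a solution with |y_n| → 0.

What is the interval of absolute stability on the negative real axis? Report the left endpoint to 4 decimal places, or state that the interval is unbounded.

z∈(-1.1538,0).

With y'=λy (z=hλ):
  k1=λy_n ⇒ h·k1=z·y_n;  k2=λ(1+13/15z)y_n ⇒ h·k2=z(1+13/15z)y_n
  y_{n+1}/y_n = 1 + z(1+13/15z) = 1 + z + 13/15z²
  R(z) = 1 + z + 13/15z².

Solve |R(x)|<1 on ℝ⁻.
x=-1.43: |R|=1.3422
R=1: x+13/15x²=0 ⇒ x=−15/13=-1.1538; min R=1−1/(4·13/15)=0.7115>−1
Confirm numerically:
  x=-0.867: |R|=0.78446 <1
  x=-0.621: |R|=0.71322 <1
  x=-0.467: |R|=0.72201 <1
  x=-1.714: |R|=1.83209 >1
  x=-1.279: |R|=1.13873 >1
Interval (-1.1538, 0).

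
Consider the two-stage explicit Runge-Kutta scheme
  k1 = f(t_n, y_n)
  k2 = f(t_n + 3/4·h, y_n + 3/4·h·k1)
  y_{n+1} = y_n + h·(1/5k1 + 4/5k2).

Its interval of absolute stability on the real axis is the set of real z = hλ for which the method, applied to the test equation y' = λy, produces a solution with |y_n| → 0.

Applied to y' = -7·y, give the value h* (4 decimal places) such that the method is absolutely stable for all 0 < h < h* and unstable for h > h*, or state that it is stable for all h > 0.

Set f=λy, z=hλ:
  k1=λy_n ⇒ h·k1=z·y_n;  k2=λ(1+3/4z)y_n ⇒ h·k2=z(1+3/4z)y_n
  y_{n+1}/y_n = 1 + 1/5z + 4/5z(1+3/4z) = 1 + z + 3/5z²
  Hence R(z) = 1 + z + 3/5z².

Boundary: |R(x)|=1, x<0.
x=-1.72: |R|=1.0550
R=1: x+3/5x²=0 ⇒ x=−5/3=-1.6667; min R=1−1/(4·3/5)=0.5833>−1
Confirm numerically:
  x=-1.625: |R|=0.95937 <1
  x=-1.523: |R|=0.86872 <1
  x=-1.292: |R|=0.70956 <1
  x=-2.146: |R|=1.61719 >1
  x=-1.697: |R|=1.03089 >1
So |R|<1 on (-1.6667, 0).

(-1.6667,0); λ=-7 ⇒ h* = (5/3)/7 = 0.2381.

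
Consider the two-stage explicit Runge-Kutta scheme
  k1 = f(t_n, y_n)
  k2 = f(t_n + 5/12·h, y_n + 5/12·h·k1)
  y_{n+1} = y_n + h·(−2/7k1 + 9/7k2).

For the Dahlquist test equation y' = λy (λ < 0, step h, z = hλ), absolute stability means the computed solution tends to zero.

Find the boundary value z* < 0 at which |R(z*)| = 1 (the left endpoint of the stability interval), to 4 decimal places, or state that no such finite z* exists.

z* = -1.8667.

Set f=λy, z=hλ:
  k1=λy_n ⇒ h·k1=z·y_n;  k2=λ(1+5/12z)y_n ⇒ h·k2=z(1+5/12z)y_n
  y_{n+1}/y_n = 1 − 2/7z + 9/7z(1+5/12z) = 1 + z + 15/28z²
  R(z) = 1 + z + 15/28z².

Need |R(x)|<1, x<0.
x=-0.94: |R|=0.5334
R=1: x+15/28x²=0 ⇒ x=−28/15=-1.8667; min R=1−1/(4·15/28)=0.5333>−1
Confirm numerically:
  x=-1.839: |R|=0.97274 <1
  x=-1.695: |R|=0.84412 <1
  x=-0.860: |R|=0.53621 <1
  x=-2.463: |R|=1.78684 >1
  x=-2.222: |R|=1.42297 >1
  x=-1.924: |R|=1.05909 >1
Interval (-1.8667, 0).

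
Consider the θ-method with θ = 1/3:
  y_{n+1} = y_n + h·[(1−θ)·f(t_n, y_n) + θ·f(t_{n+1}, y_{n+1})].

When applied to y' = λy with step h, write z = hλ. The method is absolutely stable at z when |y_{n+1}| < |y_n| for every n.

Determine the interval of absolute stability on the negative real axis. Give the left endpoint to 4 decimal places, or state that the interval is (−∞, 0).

On y'=λy, z=hλ:
  y_{n+1} = y_n + z·[2/3·y_n + 1/3·y_{n+1}] ⇒ (1 − 1/3z)y_{n+1} = (1 + 2/3z)y_n
  Hence R(z) = (1 + 2/3z)/(1 − 1/3z).

Need |R(x)|<1, x<0.
x=-0.84: |R|=0.3437
R=−1: 1+2/3x = −1+1/3x ⇒ -1/3x=2 ⇒ x=2/(-1/3)=-6.0000
Confirm numerically:
  x=-5.622: |R|=0.95616 <1
  x=-5.155: |R|=0.89638 <1
  x=-4.888: |R|=0.85903 <1
  x=-6.527: |R|=1.05532 >1
  x=-6.313: |R|=1.03361 >1
  x=-6.214: |R|=1.02323 >1
Stable set (-6.0000, 0).

z∈(-6.0000,0).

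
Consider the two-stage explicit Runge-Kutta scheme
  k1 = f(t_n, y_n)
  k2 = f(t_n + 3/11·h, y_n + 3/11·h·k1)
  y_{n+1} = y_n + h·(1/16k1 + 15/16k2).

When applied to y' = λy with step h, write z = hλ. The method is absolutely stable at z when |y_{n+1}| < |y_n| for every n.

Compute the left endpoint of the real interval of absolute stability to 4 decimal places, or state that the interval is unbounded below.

z* = -3.9111.

With y'=λy (z=hλ):
  k1=λy_n ⇒ h·k1=z·y_n;  k2=λ(1+3/11z)y_n ⇒ h·k2=z(1+3/11z)y_n
  y_{n+1}/y_n = 1 + 1/16z + 15/16z(1+3/11z) = 1 + z + 45/176z²
  R(z) = 1 + z + 45/176z².

Boundary: |R(x)|=1, x<0.
x=-0.7: |R|=0.4253
R=1: x+45/176x²=0 ⇒ x=−176/45=-3.9111; min R=1−1/(4·45/176)=0.0222>−1
Confirm numerically:
  x=-3.831: |R|=0.92153 <1
  x=-3.396: |R|=0.55273 <1
  x=-2.780: |R|=0.19601 <1
  x=-1.706: |R|=0.03815 <1
  x=-4.382: |R|=1.52758 >1
  x=-4.241: |R|=1.35771 >1
  x=-3.972: |R|=1.06184 >1
Interval (-3.9111, 0).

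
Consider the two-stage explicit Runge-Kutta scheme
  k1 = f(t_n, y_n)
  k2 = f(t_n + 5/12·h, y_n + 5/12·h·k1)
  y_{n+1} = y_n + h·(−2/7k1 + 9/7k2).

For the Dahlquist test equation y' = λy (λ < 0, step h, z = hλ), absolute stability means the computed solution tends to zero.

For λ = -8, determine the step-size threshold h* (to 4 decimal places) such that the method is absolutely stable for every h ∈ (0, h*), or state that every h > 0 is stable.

(-1.8667,0); λ=-8 ⇒ h* = (28/15)/8 = 0.2333.

Set f=λy, z=hλ:
  k1=λy_n ⇒ h·k1=z·y_n;  k2=λ(1+5/12z)y_n ⇒ h·k2=z(1+5/12z)y_n
  y_{n+1}/y_n = 1 − 2/7z + 9/7z(1+5/12z) = 1 + z + 15/28z²
  R(z) = 1 + z + 15/28z².

Find x<0 with |R(x)|<1.
x=-0.47: |R|=0.6483
R=1: x+15/28x²=0 ⇒ x=−28/15=-1.8667; min R=1−1/(4·15/28)=0.5333>−1
Confirm numerically:
  x=-1.801: |R|=0.93664 <1
  x=-1.737: |R|=0.87934 <1
  x=-1.573: |R|=0.75253 <1
  x=-1.435: |R|=0.66816 <1
  x=-2.343: |R|=1.59788 >1
  x=-2.332: |R|=1.58133 >1
  x=-2.164: |R|=1.34469 >1
So |R|<1 on (-1.8667, 0).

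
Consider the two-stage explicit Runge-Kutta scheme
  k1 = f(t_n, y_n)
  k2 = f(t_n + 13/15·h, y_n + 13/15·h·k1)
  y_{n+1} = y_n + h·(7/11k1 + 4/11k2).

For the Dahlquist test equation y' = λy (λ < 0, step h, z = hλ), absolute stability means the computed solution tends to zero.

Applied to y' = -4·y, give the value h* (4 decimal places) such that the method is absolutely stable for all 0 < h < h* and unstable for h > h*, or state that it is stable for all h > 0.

Set f=λy, z=hλ:
  k1=λy_n ⇒ h·k1=z·y_n;  k2=λ(1+13/15z)y_n ⇒ h·k2=z(1+13/15z)y_n
  y_{n+1}/y_n = 1 + 7/11z + 4/11z(1+13/15z) = 1 + z + 52/165z²
  Hence R(z) = 1 + z + 52/165z².

Find x<0 with |R(x)|<1.
x=-0.99: |R|=0.3189
R=1: x+52/165x²=0 ⇒ x=−165/52=-3.1731; min R=1−1/(4·52/165)=0.2067>−1
Confirm numerically:
  x=-2.126: |R|=0.29845 <1
  x=-2.051: |R|=0.27472 <1
  x=-1.862: |R|=0.23064 <1
  x=-1.410: |R|=0.21655 <1
  x=-3.486: |R|=1.34378 >1
  x=-3.329: |R|=1.16359 >1
Interval (-3.1731, 0).

(-3.1731,0); λ=-4 ⇒ h* = (165/52)/4 = 0.7933.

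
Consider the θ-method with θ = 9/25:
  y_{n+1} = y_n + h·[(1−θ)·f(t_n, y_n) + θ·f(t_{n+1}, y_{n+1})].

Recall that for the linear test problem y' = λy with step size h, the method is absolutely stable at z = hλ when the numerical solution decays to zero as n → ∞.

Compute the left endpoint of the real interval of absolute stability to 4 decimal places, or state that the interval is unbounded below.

z* = -7.1429.

Test eqn y'=λy, z=hλ:
  y_{n+1} = y_n + z·[16/25·y_n + 9/25·y_{n+1}] ⇒ (1 − 9/25z)y_{n+1} = (1 + 16/25z)y_n
  Hence R(z) = (1 + 16/25z)/(1 − 9/25z).

Boundary: |R(x)|=1, x<0.
x=-0.91: |R|=0.3146
R=−1: 1+16/25x = −1+9/25x ⇒ -7/25x=2 ⇒ x=2/(-7/25)=-7.1429
Confirm numerically:
  x=-6.612: |R|=0.95603 <1
  x=-5.192: |R|=0.80961 <1
  x=-4.571: |R|=0.72780 <1
  x=-7.367: |R|=1.01718 >1
  x=-7.323: |R|=1.01387 >1
So |R|<1 on (-7.1429, 0).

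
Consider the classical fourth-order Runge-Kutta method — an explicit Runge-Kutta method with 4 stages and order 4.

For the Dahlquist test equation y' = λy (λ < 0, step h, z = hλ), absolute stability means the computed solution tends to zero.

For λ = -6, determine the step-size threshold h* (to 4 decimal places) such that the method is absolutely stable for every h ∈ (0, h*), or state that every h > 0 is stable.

On y'=λy, z=hλ:
  order 4, 4-stage ⇒ R(z)=1+z+z^2/2+z^3/6+z^4/24
  (e.g. R(-0.94)=0.39590, |R|=0.39590)

Solve |R(x)|<1 on ℝ⁻.
x=-0.94: |R|=0.3959
|R(-3.11)|=1.6106 |R(-2.85)|=1.1020 |R(-0.79)|=0.4561
Bisect:
  x_lo=-3.3513 |R|=2.2470  x_hi=-0.0636 |R|=0.9384
  mid=-1.70745 |R|=0.27474 →hi
  mid=-2.52937 |R|=0.67791 →hi
  mid=-2.94034 |R|=1.26006 →lo
  mid=-2.73486 |R|=0.92658 →hi
  mid=-2.83760 |R|=1.08176 →lo
  mid=-2.78623 |R|=1.00141 →lo
  mid=-2.76054 |R|=0.96332 →hi
  mid=-2.77338 |R|=0.98219 →hi
  ...
  [-2.78542,-2.78522] ⇒ x*=-2.7853
So |R|<1 on (-2.7853, 0).

(-2.7853,0); λ=-6 ⇒ h* = 0.4642.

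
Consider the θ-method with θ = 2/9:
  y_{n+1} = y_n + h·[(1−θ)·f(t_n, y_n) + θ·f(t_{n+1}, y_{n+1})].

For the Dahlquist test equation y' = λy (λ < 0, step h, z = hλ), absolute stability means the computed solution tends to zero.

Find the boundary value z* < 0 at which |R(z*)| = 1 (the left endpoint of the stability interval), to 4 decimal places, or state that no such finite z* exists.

left endpoint -3.6000.

With y'=λy (z=hλ):
  y_{n+1} = y_n + z·[7/9·y_n + 2/9·y_{n+1}] ⇒ (1 − 2/9z)y_{n+1} = (1 + 7/9z)y_n
  ⇒ R(z) = (1 + 7/9z)/(1 − 2/9z).

Solve |R(x)|<1 on ℝ⁻.
x=-1: |R|=0.1818
R=−1: 1+7/9x = −1+2/9x ⇒ -5/9x=2 ⇒ x=2/(-5/9)=-3.6000
Confirm numerically:
  x=-3.253: |R|=0.88811 <1
  x=-2.979: |R|=0.79242 <1
  x=-2.804: |R|=0.72755 <1
  x=-1.758: |R|=0.26414 <1
  x=-4.022: |R|=1.12380 >1
  x=-4.008: |R|=1.11989 >1
  x=-3.681: |R|=1.02475 >1
Interval (-3.6000, 0).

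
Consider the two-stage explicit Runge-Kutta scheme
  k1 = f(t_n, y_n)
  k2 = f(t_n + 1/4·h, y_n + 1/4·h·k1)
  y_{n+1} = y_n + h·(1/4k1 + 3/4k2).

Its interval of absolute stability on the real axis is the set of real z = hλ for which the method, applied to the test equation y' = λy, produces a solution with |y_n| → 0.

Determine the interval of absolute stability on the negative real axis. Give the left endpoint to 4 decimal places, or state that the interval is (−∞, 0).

Test eqn y'=λy, z=hλ:
  k1=λy_n ⇒ h·k1=z·y_n;  k2=λ(1+1/4z)y_n ⇒ h·k2=z(1+1/4z)y_n
  y_{n+1}/y_n = 1 + 1/4z + 3/4z(1+1/4z) = 1 + z + 3/16z²
  R(z) = 1 + z + 3/16z².

Boundary: |R(x)|=1, x<0.
x=-1.73: |R|=0.1688
R=1: x+3/16x²=0 ⇒ x=−16/3=-5.3333; min R=1−1/(4·3/16)=-0.3333>−1
Confirm numerically:
  x=-5.300: |R|=0.96687 <1
  x=-4.283: |R|=0.15652 <1
  x=-3.547: |R|=0.18802 <1
  x=-5.756: |R|=1.45616 >1
  x=-5.526: |R|=1.19963 >1
Stable set (-5.3333, 0).

z∈(-5.3333,0).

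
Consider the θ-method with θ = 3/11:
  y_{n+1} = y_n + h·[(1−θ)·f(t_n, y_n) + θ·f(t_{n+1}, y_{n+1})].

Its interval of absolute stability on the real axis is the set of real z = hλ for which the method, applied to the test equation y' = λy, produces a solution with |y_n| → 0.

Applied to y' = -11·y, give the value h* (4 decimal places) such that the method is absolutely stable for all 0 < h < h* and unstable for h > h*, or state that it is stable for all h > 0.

(-4.4000,0); λ=-11 ⇒ h* = (22/5)/11 = 0.4000.

Test eqn y'=λy, z=hλ:
  y_{n+1} = y_n + z·[8/11·y_n + 3/11·y_{n+1}] ⇒ (1 − 3/11z)y_{n+1} = (1 + 8/11z)y_n
  Hence R(z) = (1 + 8/11z)/(1 − 3/11z).

Find x<0 with |R(x)|<1.
x=-0.61: |R|=0.4770
R=−1: 1+8/11x = −1+3/11x ⇒ -5/11x=2 ⇒ x=2/(-5/11)=-4.4000
Confirm numerically:
  x=-2.758: |R|=0.57404 <1
  x=-2.698: |R|=0.55431 <1
  x=-2.494: |R|=0.48436 <1
  x=-4.851: |R|=1.08825 >1
  x=-4.694: |R|=1.05861 >1
Interval (-4.4000, 0).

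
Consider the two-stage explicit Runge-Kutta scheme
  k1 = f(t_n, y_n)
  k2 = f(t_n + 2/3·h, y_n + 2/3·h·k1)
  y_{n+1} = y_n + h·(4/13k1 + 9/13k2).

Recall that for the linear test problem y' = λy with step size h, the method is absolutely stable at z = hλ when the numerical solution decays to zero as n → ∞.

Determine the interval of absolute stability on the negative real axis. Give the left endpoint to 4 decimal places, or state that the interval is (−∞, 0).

z∈(-2.1667,0).

Set f=λy, z=hλ:
  k1=λy_n ⇒ h·k1=z·y_n;  k2=λ(1+2/3z)y_n ⇒ h·k2=z(1+2/3z)y_n
  y_{n+1}/y_n = 1 + 4/13z + 9/13z(1+2/3z) = 1 + z + 6/13z²
  so R(z) = 1 + z + 6/13z².

Boundary: |R(x)|=1, x<0.
x=-1.22: |R|=0.4670
R=1: x+6/13x²=0 ⇒ x=−13/6=-2.1667; min R=1−1/(4·6/13)=0.4583>−1
Confirm numerically:
  x=-1.787: |R|=0.68686 <1
  x=-1.292: |R|=0.47843 <1
  x=-1.175: |R|=0.46221 <1
  x=-0.888: |R|=0.47594 <1
  x=-2.765: |R|=1.76357 >1
  x=-2.529: |R|=1.42293 >1
  x=-2.279: |R|=1.11816 >1
So |R|<1 on (-2.1667, 0).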